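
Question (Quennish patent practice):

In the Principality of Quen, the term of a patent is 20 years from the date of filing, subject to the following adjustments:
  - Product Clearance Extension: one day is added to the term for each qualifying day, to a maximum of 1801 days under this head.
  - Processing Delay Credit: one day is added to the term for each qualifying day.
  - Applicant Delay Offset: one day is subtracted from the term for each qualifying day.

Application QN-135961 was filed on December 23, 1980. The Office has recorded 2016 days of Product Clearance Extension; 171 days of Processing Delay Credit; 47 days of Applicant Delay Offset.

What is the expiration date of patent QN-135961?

Base term: filing date + 20 years → 23 December 2000.
Product Clearance Extension: 2016 days claimed exceeds the 1801-day cap, so +1801 days → 28 November 2005.
Processing Delay Credit: +171 days → 18 May 2006.
Applicant Delay Offset: −47 days → 1 April 2006.

2006-04-01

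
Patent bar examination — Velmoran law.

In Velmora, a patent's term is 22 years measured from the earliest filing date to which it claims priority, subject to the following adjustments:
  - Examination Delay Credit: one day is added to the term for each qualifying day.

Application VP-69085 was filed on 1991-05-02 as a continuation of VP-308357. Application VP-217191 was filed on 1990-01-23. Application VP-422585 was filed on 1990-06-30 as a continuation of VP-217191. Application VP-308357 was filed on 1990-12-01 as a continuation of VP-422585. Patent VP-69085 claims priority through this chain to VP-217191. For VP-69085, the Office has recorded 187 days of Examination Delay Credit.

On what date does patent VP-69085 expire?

Earliest priority filing: 23 January 1990.
Base term: 23 January 1990 + 22 years → 23 January 2012.
Examination Delay Credit: +187 days → 28 July 2012.

July 28, 2012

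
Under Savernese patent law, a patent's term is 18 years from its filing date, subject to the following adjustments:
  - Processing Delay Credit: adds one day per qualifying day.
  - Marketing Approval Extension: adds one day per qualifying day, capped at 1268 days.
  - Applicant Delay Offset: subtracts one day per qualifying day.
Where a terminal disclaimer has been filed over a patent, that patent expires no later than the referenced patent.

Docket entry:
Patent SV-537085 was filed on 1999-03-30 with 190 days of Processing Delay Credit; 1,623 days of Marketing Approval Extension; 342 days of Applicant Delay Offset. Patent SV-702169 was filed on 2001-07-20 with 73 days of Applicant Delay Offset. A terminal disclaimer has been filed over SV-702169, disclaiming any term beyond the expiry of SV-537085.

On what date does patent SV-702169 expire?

Natural term of SV-702169:
  Base: filing + 18 years → 20 July 2019.
  Applicant Delay Offset: −73 days → 8 May 2019.
Expiry of referenced patent SV-537085:
  Base: filing + 18 years → 30 March 2017.
  Processing Delay Credit: +190 days → 6 October 2017.
  Marketing Approval Extension: 1623 days claimed exceeds the 1268-day cap, so +1268 days → 27 March 2021.
  Applicant Delay Offset: −342 days → 19 April 2020.
Terminal disclaimer: SV-702169 expires on the earlier of 8 May 2019 and 19 April 2020.

May 8, 2019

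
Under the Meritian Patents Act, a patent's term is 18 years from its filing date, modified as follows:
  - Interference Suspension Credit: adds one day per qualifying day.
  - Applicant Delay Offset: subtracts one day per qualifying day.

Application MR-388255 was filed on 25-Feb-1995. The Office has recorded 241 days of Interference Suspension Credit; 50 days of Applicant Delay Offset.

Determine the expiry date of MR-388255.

September 4, 2013

Base term: filing date + 18 years → 25 February 2013.
Interference Suspension Credit: +241 days → 24 October 2013.
Applicant Delay Offset: −50 days → 4 September 2013.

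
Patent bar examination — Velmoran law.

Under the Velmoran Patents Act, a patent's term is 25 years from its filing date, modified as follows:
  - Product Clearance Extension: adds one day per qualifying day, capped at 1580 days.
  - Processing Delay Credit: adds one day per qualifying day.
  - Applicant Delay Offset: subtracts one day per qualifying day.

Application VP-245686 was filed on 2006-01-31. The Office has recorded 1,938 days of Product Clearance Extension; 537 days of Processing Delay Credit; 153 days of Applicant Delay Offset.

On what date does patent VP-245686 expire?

Base term: filing date + 25 years → 31 January 2031.
Product Clearance Extension: 1938 days claimed exceeds the 1580-day cap, so +1580 days → 30 May 2035.
Processing Delay Credit: +537 days → 17 November 2036.
Applicant Delay Offset: −153 days → 17 June 2036.

June 17, 2036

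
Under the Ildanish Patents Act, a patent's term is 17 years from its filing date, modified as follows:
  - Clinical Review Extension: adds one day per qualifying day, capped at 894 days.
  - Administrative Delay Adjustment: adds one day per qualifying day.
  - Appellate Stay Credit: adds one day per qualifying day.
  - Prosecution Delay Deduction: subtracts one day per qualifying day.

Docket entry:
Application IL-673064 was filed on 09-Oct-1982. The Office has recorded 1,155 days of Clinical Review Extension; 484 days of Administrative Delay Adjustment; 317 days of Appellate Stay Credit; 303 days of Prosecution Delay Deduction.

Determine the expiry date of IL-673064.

Base term: filing date + 17 years → 9 October 1999.
Clinical Review Extension: 1155 days claimed exceeds the 894-day cap, so +894 days → 21 March 2002.
Administrative Delay Adjustment: +484 days → 18 July 2003.
Appellate Stay Credit: +317 days → 30 May 2004.
Prosecution Delay Deduction: −303 days → 1 August 2003.

2003-08-01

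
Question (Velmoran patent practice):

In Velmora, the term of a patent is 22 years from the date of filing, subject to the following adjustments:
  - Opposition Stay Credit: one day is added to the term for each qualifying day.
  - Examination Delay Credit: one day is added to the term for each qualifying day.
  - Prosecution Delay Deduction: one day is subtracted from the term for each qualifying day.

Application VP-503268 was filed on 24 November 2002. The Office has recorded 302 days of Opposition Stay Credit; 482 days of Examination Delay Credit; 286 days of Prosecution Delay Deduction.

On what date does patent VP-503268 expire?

2026-04-06

Base term: filing date + 22 years → 24 November 2024.
Opposition Stay Credit: +302 days → 22 September 2025.
Examination Delay Credit: +482 days → 17 January 2027.
Prosecution Delay Deduction: −286 days → 6 April 2026.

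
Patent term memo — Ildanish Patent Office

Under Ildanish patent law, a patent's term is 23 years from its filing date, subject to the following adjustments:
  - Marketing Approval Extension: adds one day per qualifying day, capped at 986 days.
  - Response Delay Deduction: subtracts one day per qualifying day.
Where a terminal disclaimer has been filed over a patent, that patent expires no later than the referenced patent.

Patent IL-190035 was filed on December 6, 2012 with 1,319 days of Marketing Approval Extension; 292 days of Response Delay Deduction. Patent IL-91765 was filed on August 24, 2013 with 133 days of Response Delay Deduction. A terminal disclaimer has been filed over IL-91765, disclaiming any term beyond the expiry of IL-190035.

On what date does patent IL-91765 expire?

Natural term of IL-91765:
  Base: filing + 23 years → 24 August 2036.
  Response Delay Deduction: −133 days → 13 April 2036.
Expiry of referenced patent IL-190035:
  Base: filing + 23 years → 6 December 2035.
  Marketing Approval Extension: 1319 days claimed exceeds the 986-day cap, so +986 days → 18 August 2038.
  Response Delay Deduction: −292 days → 30 October 2037.
Terminal disclaimer: IL-91765 expires on the earlier of 13 April 2036 and 30 October 2037.

2036-04-13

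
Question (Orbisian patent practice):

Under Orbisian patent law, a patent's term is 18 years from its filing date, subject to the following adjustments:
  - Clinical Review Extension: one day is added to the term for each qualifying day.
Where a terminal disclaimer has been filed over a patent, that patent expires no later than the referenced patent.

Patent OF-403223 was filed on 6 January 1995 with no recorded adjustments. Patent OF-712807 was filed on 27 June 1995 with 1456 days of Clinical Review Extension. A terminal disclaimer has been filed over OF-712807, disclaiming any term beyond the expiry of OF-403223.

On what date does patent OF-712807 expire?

Natural term of OF-712807:
  Base: filing + 18 years → 27 June 2013.
  Clinical Review Extension: +1456 days → 22 June 2017.
Expiry of referenced patent OF-403223:
  Base: filing + 18 years → 6 January 2013.
Terminal disclaimer: OF-712807 expires on the earlier of 22 June 2017 and 6 January 2013.

2013-01-06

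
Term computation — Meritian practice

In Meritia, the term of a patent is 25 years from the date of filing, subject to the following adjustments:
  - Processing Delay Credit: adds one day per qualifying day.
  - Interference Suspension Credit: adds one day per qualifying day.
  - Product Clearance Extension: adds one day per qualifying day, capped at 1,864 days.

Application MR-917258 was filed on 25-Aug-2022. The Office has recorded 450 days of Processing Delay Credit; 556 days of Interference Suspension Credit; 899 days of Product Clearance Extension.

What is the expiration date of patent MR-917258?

2052-11-11

Base term: filing date + 25 years → 25 August 2047.
Processing Delay Credit: +450 days → 17 November 2048.
Interference Suspension Credit: +556 days → 27 May 2050.
Product Clearance Extension: 899 days (within the 1864-day cap) → +899 days → 11 November 2052.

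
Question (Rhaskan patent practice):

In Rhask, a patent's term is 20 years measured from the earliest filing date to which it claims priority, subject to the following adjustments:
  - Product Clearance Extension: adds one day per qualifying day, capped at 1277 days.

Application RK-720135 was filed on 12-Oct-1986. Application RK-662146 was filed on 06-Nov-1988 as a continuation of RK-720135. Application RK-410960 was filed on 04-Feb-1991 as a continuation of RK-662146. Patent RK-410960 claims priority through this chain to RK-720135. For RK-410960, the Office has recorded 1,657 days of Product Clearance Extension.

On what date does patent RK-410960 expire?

2010-04-11

Earliest priority filing: 12 October 1986.
Base term: 12 October 1986 + 20 years → 12 October 2006.
Product Clearance Extension: 1657 days claimed exceeds the 1277-day cap, so +1277 days → 11 April 2010.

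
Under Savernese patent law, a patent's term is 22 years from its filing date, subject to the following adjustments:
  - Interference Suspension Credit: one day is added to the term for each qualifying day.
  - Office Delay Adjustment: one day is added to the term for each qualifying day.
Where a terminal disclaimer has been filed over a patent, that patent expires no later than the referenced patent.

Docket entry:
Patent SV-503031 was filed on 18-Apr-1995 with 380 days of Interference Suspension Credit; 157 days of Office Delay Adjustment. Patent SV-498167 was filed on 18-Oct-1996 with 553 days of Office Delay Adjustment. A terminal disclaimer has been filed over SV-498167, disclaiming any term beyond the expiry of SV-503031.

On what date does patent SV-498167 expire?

October 7, 2018

Natural term of SV-498167:
  Base: filing + 22 years → 18 October 2018.
  Office Delay Adjustment: +553 days → 23 April 2020.
Expiry of referenced patent SV-503031:
  Base: filing + 22 years → 18 April 2017.
  Interference Suspension Credit: +380 days → 3 May 2018.
  Office Delay Adjustment: +157 days → 7 October 2018.
Terminal disclaimer: SV-498167 expires on the earlier of 23 April 2020 and 7 October 2018.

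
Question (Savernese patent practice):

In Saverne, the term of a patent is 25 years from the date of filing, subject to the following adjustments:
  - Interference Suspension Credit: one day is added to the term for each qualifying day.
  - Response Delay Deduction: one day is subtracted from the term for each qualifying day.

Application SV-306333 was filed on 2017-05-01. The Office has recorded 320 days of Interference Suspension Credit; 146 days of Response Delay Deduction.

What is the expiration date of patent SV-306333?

Base term: filing date + 25 years → 1 May 2042.
Interference Suspension Credit: +320 days → 17 March 2043.
Response Delay Deduction: −146 days → 22 October 2042.

October 22, 2042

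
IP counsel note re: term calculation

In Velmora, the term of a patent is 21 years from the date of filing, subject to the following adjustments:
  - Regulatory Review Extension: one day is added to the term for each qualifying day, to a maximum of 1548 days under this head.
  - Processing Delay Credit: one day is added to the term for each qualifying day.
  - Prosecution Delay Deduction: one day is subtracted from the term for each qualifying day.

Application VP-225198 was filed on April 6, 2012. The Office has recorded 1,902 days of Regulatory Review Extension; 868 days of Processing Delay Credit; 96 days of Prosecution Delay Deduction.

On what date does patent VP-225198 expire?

Base term: filing date + 21 years → 6 April 2033.
Regulatory Review Extension: 1902 days claimed exceeds the 1548-day cap, so +1548 days → 2 July 2037.
Processing Delay Credit: +868 days → 17 November 2039.
Prosecution Delay Deduction: −96 days → 13 August 2039.

2039-08-13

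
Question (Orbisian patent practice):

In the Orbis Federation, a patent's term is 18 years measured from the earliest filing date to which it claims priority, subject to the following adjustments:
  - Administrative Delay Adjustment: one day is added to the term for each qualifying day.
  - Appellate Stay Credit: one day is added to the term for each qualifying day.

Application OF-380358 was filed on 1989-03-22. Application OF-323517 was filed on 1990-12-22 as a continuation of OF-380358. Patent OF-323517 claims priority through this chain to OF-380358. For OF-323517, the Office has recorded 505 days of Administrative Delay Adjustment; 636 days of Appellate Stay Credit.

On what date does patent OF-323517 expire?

Earliest priority filing: 22 March 1989.
Base term: 22 March 1989 + 18 years → 22 March 2007.
Administrative Delay Adjustment: +505 days → 8 August 2008.
Appellate Stay Credit: +636 days → 6 May 2010.

May 6, 2010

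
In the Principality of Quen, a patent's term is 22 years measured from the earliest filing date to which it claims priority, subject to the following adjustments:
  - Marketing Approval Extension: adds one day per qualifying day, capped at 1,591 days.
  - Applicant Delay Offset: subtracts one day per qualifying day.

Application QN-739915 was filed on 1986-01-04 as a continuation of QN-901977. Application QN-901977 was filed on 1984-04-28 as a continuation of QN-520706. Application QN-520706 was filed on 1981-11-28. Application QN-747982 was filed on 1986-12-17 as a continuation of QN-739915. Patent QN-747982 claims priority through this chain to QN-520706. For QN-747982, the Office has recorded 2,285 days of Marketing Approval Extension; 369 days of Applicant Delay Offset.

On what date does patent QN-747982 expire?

April 3, 2007

Earliest priority filing: 28 November 1981.
Base term: 28 November 1981 + 22 years → 28 November 2003.
Marketing Approval Extension: 2285 days claimed exceeds the 1591-day cap, so +1591 days → 6 April 2008.
Applicant Delay Offset: −369 days → 3 April 2007.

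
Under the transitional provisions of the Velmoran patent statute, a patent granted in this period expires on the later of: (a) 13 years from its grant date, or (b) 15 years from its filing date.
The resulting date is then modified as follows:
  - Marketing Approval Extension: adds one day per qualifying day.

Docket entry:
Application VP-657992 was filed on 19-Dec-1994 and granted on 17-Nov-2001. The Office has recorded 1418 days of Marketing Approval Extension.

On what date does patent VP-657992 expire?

(a) grant + 13 years → 17 November 2014.
(b) filing + 15 years → 19 December 2009.
Later of the two: 17 November 2014.
Marketing Approval Extension: +1418 days → 5 October 2018.

October 5, 2018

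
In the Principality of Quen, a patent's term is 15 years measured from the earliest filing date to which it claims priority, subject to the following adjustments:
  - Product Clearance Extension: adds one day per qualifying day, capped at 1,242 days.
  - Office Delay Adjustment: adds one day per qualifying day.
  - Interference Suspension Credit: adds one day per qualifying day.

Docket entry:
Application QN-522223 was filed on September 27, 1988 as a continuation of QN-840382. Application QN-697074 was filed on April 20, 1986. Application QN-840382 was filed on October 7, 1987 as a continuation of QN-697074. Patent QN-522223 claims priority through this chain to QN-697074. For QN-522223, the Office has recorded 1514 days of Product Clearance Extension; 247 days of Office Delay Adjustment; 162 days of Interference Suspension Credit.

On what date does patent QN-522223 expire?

Earliest priority filing: 20 April 1986.
Base term: 20 April 1986 + 15 years → 20 April 2001.
Product Clearance Extension: 1514 days claimed exceeds the 1242-day cap, so +1242 days → 13 September 2004.
Office Delay Adjustment: +247 days → 18 May 2005.
Interference Suspension Credit: +162 days → 27 October 2005.

October 27, 2005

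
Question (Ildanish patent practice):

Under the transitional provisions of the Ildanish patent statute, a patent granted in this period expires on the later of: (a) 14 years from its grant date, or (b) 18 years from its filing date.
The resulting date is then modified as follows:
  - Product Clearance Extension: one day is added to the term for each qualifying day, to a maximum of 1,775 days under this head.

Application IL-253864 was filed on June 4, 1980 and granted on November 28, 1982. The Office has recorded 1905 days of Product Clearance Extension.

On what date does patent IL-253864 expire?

2003-04-14

(a) grant + 14 years → 28 November 1996.
(b) filing + 18 years → 4 June 1998.
Later of the two: 4 June 1998.
Product Clearance Extension: 1905 days claimed exceeds the 1775-day cap, so +1775 days → 14 April 2003.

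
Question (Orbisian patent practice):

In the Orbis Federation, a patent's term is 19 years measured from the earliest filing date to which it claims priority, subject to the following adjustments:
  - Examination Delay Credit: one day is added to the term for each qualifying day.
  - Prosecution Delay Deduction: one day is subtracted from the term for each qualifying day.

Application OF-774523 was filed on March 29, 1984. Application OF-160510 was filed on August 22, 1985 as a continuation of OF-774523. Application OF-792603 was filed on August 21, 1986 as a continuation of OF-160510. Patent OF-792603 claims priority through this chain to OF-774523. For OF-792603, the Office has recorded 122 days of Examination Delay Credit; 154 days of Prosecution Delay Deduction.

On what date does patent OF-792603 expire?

2003-02-25

Earliest priority filing: 29 March 1984.
Base term: 29 March 1984 + 19 years → 29 March 2003.
Examination Delay Credit: +122 days → 29 July 2003.
Prosecution Delay Deduction: −154 days → 25 February 2003.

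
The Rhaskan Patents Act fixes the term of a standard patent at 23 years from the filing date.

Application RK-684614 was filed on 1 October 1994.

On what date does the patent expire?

October 1, 2017

Filing date + 23 years → 1 October 2017.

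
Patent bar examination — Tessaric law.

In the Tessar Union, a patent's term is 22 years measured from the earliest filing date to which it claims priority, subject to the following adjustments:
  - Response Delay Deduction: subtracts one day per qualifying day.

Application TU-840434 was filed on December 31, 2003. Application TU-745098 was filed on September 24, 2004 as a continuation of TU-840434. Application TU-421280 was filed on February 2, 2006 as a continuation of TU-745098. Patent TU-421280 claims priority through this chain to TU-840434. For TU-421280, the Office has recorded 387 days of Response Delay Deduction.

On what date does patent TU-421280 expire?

2024-12-09

Earliest priority filing: 31 December 2003.
Base term: 31 December 2003 + 22 years → 31 December 2025.
Response Delay Deduction: −387 days → 9 December 2024.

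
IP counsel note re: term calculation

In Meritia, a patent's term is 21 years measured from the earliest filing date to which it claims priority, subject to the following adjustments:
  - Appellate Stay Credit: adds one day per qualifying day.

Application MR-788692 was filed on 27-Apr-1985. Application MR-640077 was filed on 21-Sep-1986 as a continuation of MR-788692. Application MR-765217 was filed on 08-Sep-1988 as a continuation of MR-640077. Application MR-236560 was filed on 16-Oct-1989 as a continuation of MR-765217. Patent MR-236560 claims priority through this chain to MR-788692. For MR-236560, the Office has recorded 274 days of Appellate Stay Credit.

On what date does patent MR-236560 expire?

Earliest priority filing: 27 April 1985.
Base term: 27 April 1985 + 21 years → 27 April 2006.
Appellate Stay Credit: +274 days → 26 January 2007.

2007-01-26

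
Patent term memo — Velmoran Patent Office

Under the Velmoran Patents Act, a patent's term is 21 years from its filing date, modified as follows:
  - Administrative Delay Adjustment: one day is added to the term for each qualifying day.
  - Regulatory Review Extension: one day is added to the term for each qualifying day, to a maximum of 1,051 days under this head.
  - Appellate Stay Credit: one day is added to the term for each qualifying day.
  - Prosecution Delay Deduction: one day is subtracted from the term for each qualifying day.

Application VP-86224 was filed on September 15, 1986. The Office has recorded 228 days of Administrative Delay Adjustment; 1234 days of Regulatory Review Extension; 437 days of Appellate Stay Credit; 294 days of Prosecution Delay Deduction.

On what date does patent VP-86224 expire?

Base term: filing date + 21 years → 15 September 2007.
Administrative Delay Adjustment: +228 days → 30 April 2008.
Regulatory Review Extension: 1234 days claimed exceeds the 1051-day cap, so +1051 days → 17 March 2011.
Appellate Stay Credit: +437 days → 27 May 2012.
Prosecution Delay Deduction: −294 days → 7 August 2011.

2011-08-07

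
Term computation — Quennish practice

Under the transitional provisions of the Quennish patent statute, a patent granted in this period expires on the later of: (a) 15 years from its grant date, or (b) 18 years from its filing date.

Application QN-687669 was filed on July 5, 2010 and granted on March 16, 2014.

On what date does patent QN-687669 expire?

March 16, 2029

(a) grant + 15 years → 16 March 2029.
(b) filing + 18 years → 5 July 2028.
Later of the two: 16 March 2029.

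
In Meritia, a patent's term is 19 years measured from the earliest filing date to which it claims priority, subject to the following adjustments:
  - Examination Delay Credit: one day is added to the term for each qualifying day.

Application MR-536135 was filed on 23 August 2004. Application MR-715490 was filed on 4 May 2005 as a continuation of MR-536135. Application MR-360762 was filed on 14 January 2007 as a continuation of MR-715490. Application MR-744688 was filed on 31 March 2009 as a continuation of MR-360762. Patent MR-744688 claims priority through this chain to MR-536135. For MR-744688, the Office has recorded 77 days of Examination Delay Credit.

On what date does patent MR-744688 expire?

Earliest priority filing: 23 August 2004.
Base term: 23 August 2004 + 19 years → 23 August 2023.
Examination Delay Credit: +77 days → 8 November 2023.

November 8, 2023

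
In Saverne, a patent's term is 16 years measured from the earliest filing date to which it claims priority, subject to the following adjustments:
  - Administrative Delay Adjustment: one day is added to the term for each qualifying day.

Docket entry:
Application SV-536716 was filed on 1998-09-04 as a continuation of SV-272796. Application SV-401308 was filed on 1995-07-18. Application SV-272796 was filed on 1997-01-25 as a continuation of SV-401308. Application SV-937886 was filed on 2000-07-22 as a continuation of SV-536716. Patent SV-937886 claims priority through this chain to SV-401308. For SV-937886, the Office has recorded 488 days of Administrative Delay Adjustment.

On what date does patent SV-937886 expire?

2012-11-17

Earliest priority filing: 18 July 1995.
Base term: 18 July 1995 + 16 years → 18 July 2011.
Administrative Delay Adjustment: +488 days → 17 November 2012.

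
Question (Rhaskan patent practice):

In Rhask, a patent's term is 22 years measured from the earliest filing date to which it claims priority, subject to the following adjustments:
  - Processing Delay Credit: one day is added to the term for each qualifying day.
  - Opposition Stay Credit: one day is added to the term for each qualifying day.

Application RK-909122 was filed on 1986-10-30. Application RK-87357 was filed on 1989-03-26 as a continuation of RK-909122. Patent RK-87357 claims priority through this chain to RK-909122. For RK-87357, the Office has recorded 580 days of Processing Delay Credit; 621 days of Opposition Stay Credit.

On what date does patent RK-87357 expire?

Earliest priority filing: 30 October 1986.
Base term: 30 October 1986 + 22 years → 30 October 2008.
Processing Delay Credit: +580 days → 2 June 2010.
Opposition Stay Credit: +621 days → 13 February 2012.

February 13, 2012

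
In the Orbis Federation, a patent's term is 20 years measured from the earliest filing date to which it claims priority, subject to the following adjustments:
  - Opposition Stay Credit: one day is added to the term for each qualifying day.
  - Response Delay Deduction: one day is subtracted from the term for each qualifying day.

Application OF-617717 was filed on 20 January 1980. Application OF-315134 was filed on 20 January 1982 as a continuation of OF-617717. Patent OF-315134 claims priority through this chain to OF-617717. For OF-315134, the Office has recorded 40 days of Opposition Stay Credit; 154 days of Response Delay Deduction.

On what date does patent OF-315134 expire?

Earliest priority filing: 20 January 1980.
Base term: 20 January 1980 + 20 years → 20 January 2000.
Opposition Stay Credit: +40 days → 29 February 2000.
Response Delay Deduction: −154 days → 28 September 1999.

1999-09-28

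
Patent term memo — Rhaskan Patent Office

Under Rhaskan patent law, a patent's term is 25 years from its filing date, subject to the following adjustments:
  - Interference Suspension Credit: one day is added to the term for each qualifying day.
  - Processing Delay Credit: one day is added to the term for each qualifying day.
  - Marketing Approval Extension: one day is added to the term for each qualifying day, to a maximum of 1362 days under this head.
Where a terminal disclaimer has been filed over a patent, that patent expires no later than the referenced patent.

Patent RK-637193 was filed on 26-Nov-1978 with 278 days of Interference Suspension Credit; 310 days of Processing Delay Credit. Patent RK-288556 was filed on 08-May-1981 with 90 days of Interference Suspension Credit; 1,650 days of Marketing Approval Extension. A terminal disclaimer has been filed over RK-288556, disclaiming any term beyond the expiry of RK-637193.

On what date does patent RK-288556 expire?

July 6, 2005

Natural term of RK-288556:
  Base: filing + 25 years → 8 May 2006.
  Interference Suspension Credit: +90 days → 6 August 2006.
  Marketing Approval Extension: 1650 days claimed exceeds the 1362-day cap, so +1362 days → 29 April 2010.
Expiry of referenced patent RK-637193:
  Base: filing + 25 years → 26 November 2003.
  Interference Suspension Credit: +278 days → 30 August 2004.
  Processing Delay Credit: +310 days → 6 July 2005.
Terminal disclaimer: RK-288556 expires on the earlier of 29 April 2010 and 6 July 2005.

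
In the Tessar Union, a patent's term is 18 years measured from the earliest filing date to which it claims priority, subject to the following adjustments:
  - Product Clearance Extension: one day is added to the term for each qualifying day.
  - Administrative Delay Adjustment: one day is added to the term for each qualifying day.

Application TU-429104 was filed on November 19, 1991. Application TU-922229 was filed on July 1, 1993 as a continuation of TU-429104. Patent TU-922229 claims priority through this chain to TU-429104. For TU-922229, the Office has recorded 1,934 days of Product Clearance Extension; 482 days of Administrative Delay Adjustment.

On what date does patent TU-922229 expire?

Earliest priority filing: 19 November 1991.
Base term: 19 November 1991 + 18 years → 19 November 2009.
Product Clearance Extension: +1934 days → 7 March 2015.
Administrative Delay Adjustment: +482 days → 1 July 2016.

July 1, 2016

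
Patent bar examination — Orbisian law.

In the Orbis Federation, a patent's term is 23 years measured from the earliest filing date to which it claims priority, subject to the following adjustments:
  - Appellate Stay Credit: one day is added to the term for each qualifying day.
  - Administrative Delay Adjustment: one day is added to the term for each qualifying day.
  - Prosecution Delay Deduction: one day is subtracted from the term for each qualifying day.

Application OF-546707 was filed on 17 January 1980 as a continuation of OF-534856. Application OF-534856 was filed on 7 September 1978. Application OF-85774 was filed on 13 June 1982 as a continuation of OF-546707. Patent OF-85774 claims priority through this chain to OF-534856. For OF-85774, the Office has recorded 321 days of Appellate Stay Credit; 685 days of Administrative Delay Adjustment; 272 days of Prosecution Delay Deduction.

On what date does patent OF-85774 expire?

Earliest priority filing: 7 September 1978.
Base term: 7 September 1978 + 23 years → 7 September 2001.
Appellate Stay Credit: +321 days → 25 July 2002.
Administrative Delay Adjustment: +685 days → 9 June 2004.
Prosecution Delay Deduction: −272 days → 11 September 2003.

2003-09-11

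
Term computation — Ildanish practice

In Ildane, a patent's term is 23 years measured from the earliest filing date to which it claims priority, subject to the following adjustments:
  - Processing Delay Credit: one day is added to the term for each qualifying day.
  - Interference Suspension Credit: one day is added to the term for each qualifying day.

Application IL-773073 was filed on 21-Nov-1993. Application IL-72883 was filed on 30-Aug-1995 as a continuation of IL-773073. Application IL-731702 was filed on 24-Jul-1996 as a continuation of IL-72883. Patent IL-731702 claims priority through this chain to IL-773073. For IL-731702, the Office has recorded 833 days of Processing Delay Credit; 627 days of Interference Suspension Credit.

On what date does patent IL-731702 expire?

Earliest priority filing: 21 November 1993.
Base term: 21 November 1993 + 23 years → 21 November 2016.
Processing Delay Credit: +833 days → 4 March 2019.
Interference Suspension Credit: +627 days → 20 November 2020.

November 20, 2020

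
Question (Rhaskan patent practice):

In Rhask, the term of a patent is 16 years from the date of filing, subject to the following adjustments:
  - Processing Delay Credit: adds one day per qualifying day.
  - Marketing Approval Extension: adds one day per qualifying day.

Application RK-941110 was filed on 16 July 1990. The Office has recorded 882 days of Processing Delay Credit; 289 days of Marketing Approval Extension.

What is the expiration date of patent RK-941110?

2009-09-29

Base term: filing date + 16 years → 16 July 2006.
Processing Delay Credit: +882 days → 14 December 2008.
Marketing Approval Extension: +289 days → 29 September 2009.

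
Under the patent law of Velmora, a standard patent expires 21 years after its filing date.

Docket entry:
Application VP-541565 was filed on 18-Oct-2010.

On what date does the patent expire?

October 18, 2031

Filing date + 21 years → 18 October 2031.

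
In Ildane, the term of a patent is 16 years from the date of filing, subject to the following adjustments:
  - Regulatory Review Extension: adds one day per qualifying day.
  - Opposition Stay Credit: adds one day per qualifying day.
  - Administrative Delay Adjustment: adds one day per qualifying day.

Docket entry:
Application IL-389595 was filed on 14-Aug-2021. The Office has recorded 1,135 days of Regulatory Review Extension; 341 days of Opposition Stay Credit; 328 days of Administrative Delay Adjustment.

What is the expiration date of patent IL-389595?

2042-07-23

Base term: filing date + 16 years → 14 August 2037.
Regulatory Review Extension: +1135 days → 22 September 2040.
Opposition Stay Credit: +341 days → 29 August 2041.
Administrative Delay Adjustment: +328 days → 23 July 2042.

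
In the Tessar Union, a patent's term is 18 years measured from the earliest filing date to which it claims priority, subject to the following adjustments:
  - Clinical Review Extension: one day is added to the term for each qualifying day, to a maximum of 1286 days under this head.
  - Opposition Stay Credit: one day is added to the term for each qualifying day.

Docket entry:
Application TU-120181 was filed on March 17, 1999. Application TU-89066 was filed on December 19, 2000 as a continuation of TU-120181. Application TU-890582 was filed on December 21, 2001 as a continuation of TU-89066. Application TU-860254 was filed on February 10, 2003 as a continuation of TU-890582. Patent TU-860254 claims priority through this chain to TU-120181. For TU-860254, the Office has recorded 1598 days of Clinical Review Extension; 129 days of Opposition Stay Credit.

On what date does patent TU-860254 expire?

Earliest priority filing: 17 March 1999.
Base term: 17 March 1999 + 18 years → 17 March 2017.
Clinical Review Extension: 1598 days claimed exceeds the 1286-day cap, so +1286 days → 23 September 2020.
Opposition Stay Credit: +129 days → 30 January 2021.

January 30, 2021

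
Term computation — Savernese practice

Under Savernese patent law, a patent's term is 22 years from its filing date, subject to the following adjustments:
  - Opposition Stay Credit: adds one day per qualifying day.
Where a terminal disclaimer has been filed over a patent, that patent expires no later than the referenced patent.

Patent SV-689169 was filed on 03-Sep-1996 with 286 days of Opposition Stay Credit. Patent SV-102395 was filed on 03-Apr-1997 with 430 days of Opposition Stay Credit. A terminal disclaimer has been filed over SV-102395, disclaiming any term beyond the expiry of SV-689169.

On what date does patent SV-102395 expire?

June 16, 2019

Natural term of SV-102395:
  Base: filing + 22 years → 3 April 2019.
  Opposition Stay Credit: +430 days → 6 June 2020.
Expiry of referenced patent SV-689169:
  Base: filing + 22 years → 3 September 2018.
  Opposition Stay Credit: +286 days → 16 June 2019.
Terminal disclaimer: SV-102395 expires on the earlier of 6 June 2020 and 16 June 2019.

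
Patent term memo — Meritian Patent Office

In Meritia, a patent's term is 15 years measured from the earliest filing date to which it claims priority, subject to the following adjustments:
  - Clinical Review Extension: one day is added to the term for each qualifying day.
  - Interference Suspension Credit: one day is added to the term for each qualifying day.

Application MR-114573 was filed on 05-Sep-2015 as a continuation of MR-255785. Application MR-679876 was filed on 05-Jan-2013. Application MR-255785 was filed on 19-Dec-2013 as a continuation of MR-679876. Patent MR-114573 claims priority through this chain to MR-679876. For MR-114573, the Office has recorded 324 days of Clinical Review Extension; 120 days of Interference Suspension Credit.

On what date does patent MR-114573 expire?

2029-03-24

Earliest priority filing: 5 January 2013.
Base term: 5 January 2013 + 15 years → 5 January 2028.
Clinical Review Extension: +324 days → 24 November 2028.
Interference Suspension Credit: +120 days → 24 March 2029.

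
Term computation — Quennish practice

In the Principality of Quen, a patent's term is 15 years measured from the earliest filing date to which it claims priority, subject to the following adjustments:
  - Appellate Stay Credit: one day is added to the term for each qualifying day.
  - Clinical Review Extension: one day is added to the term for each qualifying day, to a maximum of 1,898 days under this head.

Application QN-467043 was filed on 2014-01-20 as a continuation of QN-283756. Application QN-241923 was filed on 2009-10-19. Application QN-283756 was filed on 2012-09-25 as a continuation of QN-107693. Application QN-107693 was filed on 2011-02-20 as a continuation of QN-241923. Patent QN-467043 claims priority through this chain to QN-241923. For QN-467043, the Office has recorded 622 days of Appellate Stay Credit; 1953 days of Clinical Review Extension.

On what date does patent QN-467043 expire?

Earliest priority filing: 19 October 2009.
Base term: 19 October 2009 + 15 years → 19 October 2024.
Appellate Stay Credit: +622 days → 3 July 2026.
Clinical Review Extension: 1953 days claimed exceeds the 1898-day cap, so +1898 days → 13 September 2031.

2031-09-13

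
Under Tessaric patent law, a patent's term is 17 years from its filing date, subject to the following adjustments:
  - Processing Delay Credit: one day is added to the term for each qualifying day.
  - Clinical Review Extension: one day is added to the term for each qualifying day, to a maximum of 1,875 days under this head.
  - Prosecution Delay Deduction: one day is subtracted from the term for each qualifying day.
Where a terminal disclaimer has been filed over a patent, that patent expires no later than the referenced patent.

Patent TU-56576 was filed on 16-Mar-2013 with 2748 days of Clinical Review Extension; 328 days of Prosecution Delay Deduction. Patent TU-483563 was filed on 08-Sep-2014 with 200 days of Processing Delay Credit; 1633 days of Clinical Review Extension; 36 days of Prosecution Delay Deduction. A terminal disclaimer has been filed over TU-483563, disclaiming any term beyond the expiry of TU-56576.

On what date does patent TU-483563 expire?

Natural term of TU-483563:
  Base: filing + 17 years → 8 September 2031.
  Processing Delay Credit: +200 days → 26 March 2032.
  Clinical Review Extension: 1633 days (within the 1875-day cap) → +1633 days → 14 September 2036.
  Prosecution Delay Deduction: −36 days → 9 August 2036.
Expiry of referenced patent TU-56576:
  Base: filing + 17 years → 16 March 2030.
  Clinical Review Extension: 2748 days claimed exceeds the 1875-day cap, so +1875 days → 4 May 2035.
  Prosecution Delay Deduction: −328 days → 10 June 2034.
Terminal disclaimer: TU-483563 expires on the earlier of 9 August 2036 and 10 June 2034.

June 10, 2034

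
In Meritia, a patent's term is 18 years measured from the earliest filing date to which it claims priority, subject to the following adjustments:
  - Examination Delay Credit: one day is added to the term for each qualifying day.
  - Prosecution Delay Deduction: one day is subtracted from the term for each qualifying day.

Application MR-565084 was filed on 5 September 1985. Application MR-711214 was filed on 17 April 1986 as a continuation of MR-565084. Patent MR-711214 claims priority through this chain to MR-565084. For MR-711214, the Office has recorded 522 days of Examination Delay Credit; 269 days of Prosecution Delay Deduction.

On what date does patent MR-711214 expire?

Earliest priority filing: 5 September 1985.
Base term: 5 September 1985 + 18 years → 5 September 2003.
Examination Delay Credit: +522 days → 8 February 2005.
Prosecution Delay Deduction: −269 days → 15 May 2004.

2004-05-15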